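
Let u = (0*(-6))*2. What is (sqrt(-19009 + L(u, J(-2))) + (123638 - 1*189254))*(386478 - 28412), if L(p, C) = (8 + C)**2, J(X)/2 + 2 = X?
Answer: -23494858656 + 358066*I*sqrt(19009) ≈ -2.3495e+10 + 4.9368e+7*I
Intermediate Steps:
J(X) = -4 + 2*X
u = 0 (u = 0*2 = 0)
(sqrt(-19009 + L(u, J(-2))) + (123638 - 1*189254))*(386478 - 28412) = (sqrt(-19009 + (8 + (-4 + 2*(-2)))**2) + (123638 - 1*189254))*(386478 - 28412) = (sqrt(-19009 + (8 + (-4 - 4))**2) + (123638 - 189254))*358066 = (sqrt(-19009 + (8 - 8)**2) - 65616)*358066 = (sqrt(-19009 + 0**2) - 65616)*358066 = (sqrt(-19009 + 0) - 65616)*358066 = (sqrt(-19009) - 65616)*358066 = (I*sqrt(19009) - 65616)*358066 = (-65616 + I*sqrt(19009))*358066 = -23494858656 + 358066*I*sqrt(19009)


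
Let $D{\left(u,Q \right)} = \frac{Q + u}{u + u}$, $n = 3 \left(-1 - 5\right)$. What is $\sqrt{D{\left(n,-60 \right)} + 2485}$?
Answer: $\frac{\sqrt{89538}}{6} \approx 49.872$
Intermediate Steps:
$n = -18$ ($n = 3 \left(-6\right) = -18$)
$D{\left(u,Q \right)} = \frac{Q + u}{2 u}$
$\sqrt{D{\left(n,-60 \right)} + 2485} = \sqrt{\frac{-60 - 18}{2 \left(-18\right)} + 2485} = \sqrt{\frac{1}{2} \left(- \frac{1}{18}\right) \left(-78\right) + 2485} = \sqrt{\frac{13}{6} + 2485} = \sqrt{\frac{14923}{6}} = \frac{\sqrt{89538}}{6}$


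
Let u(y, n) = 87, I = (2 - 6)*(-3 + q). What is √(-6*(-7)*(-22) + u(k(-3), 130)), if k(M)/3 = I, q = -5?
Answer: 3*I*√93 ≈ 28.931*I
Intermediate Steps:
I = 32 (I = (2 - 6)*(-3 - 5) = -4*(-8) = 32)
k(M) = 96 (k(M) = 3*32 = 96)
√(-6*(-7)*(-22) + u(k(-3), 130)) = √(-6*(-7)*(-22) + 87) = √(42*(-22) + 87) = √(-924 + 87) = √(-837) = 3*I*√93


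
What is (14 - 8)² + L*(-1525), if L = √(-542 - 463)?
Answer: 36 - 1525*I*√1005 ≈ 36.0 - 48345.0*I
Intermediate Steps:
L = I*√1005 (L = √(-1005) = I*√1005 ≈ 31.702*I)
(14 - 8)² + L*(-1525) = (14 - 8)² + (I*√1005)*(-1525) = 6² - 1525*I*√1005 = 36 - 1525*I*√1005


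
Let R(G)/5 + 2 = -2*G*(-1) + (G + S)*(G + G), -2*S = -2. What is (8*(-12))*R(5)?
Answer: -32640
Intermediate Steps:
S = 1 (S = -½*(-2) = 1)
R(G) = -10 + 10*G + 10*G*(1 + G) (R(G) = -10 + 5*(-2*G*(-1) + (G + 1)*(G + G)) = -10 + 5*(2*G + (1 + G)*(2*G)) = -10 + 5*(2*G + 2*G*(1 + G)) = -10 + (10*G + 10*G*(1 + G)) = -10 + 10*G + 10*G*(1 + G))
(8*(-12))*R(5) = (8*(-12))*(-10 + 10*5² + 20*5) = -96*(-10 + 10*25 + 100) = -96*(-10 + 250 + 100) = -96*340 = -32640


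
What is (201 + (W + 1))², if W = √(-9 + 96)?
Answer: (202 + √87)² ≈ 44659.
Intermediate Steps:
W = √87 ≈ 9.3274
(201 + (W + 1))² = (201 + (√87 + 1))² = (201 + (1 + √87))² = (202 + √87)²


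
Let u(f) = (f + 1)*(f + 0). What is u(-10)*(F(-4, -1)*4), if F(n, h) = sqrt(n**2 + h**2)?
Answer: 360*sqrt(17) ≈ 1484.3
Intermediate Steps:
u(f) = f*(1 + f) (u(f) = (1 + f)*f = f*(1 + f))
F(n, h) = sqrt(h**2 + n**2)
u(-10)*(F(-4, -1)*4) = (-10*(1 - 10))*(sqrt((-1)**2 + (-4)**2)*4) = (-10*(-9))*(sqrt(1 + 16)*4) = 90*(sqrt(17)*4) = 90*(4*sqrt(17)) = 360*sqrt(17)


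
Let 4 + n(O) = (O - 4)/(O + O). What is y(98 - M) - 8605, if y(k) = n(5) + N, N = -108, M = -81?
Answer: -87169/10 ≈ -8716.9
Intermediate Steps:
n(O) = -4 + (-4 + O)/(2*O) (n(O) = -4 + (O - 4)/(O + O) = -4 + (-4 + O)/((2*O)) = -4 + (-4 + O)*(1/(2*O)) = -4 + (-4 + O)/(2*O))
y(k) = -1119/10 (y(k) = (-7/2 - 2/5) - 108 = -39/10 - 108 = -1119/10)
y(98 - M) - 8605 = -1119/10 - 8605 = -87169/10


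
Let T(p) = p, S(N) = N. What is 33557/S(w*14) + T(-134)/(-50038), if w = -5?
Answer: -839557893/1751330 ≈ -479.38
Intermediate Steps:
33557/S(w*14) + T(-134)/(-50038) = 33557/((-5*14)) - 134/(-50038) = 33557/(-70) - 134*(-1/50038) = 33557*(-1/70) + 67/25019 = -33557/70 + 67/25019 = -839557893/1751330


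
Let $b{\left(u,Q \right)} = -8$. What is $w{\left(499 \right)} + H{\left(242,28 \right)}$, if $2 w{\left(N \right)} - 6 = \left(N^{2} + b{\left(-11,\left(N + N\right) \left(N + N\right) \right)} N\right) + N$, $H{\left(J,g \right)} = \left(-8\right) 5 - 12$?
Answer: $122705$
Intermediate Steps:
$H{\left(J,g \right)} = -52$ ($H{\left(J,g \right)} = -40 - 12 = -52$)
$w{\left(N \right)} = 3 + \frac{N^{2}}{2} - \frac{7 N}{2}$ ($w{\left(N \right)} = 3 + \frac{\left(N^{2} - 8 N\right) + N}{2} = 3 + \frac{N^{2} - 7 N}{2} = 3 + \left(\frac{N^{2}}{2} - \frac{7 N}{2}\right) = 3 + \frac{N^{2}}{2} - \frac{7 N}{2}$)
$w{\left(499 \right)} + H{\left(242,28 \right)} = \left(3 + \frac{499^{2}}{2} - \frac{3493}{2}\right) - 52 = \left(3 + \frac{1}{2} \cdot 249001 - \frac{3493}{2}\right) - 52 = \left(3 + \frac{249001}{2} - \frac{3493}{2}\right) - 52 = 122757 - 52 = 122705$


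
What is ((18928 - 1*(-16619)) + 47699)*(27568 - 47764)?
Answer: -1681236216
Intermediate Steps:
((18928 - 1*(-16619)) + 47699)*(27568 - 47764) = ((18928 + 16619) + 47699)*(-20196) = (35547 + 47699)*(-20196) = 83246*(-20196) = -1681236216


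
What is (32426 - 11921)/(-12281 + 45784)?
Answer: 20505/33503 ≈ 0.61203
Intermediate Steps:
(32426 - 11921)/(-12281 + 45784) = 20505/33503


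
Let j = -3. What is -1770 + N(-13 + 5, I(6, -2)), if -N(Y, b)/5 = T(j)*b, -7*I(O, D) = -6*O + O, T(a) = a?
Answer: -11940/7 ≈ -1705.7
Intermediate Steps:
I(O, D) = 5*O/7 (I(O, D) = -(-6*O + O)/7 = -(-5)*O/7 = 5*O/7)
N(Y, b) = 15*b (N(Y, b) = -(-15)*b = 15*b)
-1770 + N(-13 + 5, I(6, -2)) = -1770 + 15*((5/7)*6) = -1770 + 15*(30/7) = -1770 + 450/7 = -11940/7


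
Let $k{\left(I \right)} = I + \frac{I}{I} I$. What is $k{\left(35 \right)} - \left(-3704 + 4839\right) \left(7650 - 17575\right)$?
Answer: $11264945$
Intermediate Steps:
$k{\left(I \right)} = 2 I$ ($k{\left(I \right)} = I + 1 I = I + I = 2 I$)
$k{\left(35 \right)} - \left(-3704 + 4839\right) \left(7650 - 17575\right) = 2 \cdot 35 - \left(-3704 + 4839\right) \left(7650 - 17575\right) = 70 - 1135 \left(-9925\right) = 70 - -11264875 = 70 + 11264875 = 11264945$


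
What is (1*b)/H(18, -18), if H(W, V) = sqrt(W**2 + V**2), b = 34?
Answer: 17*sqrt(2)/18 ≈ 1.3356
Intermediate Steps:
H(W, V) = sqrt(V**2 + W**2)
(1*b)/H(18, -18) = (1*34)/(sqrt((-18)**2 + 18**2)) = 34/(sqrt(324 + 324)) = 34/(sqrt(648)) = 34/((18*sqrt(2))) = 34*(sqrt(2)/36) = 17*sqrt(2)/18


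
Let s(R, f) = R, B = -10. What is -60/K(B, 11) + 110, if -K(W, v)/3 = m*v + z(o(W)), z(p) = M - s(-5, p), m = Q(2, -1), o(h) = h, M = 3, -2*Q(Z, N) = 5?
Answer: 4250/39 ≈ 108.97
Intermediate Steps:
Q(Z, N) = -5/2 (Q(Z, N) = -½*5 = -5/2)
m = -5/2 ≈ -2.5000
z(p) = 8 (z(p) = 3 - 1*(-5) = 3 + 5 = 8)
K(W, v) = -24 + 15*v/2 (K(W, v) = -3*(-5*v/2 + 8) = -3*(8 - 5*v/2) = -24 + 15*v/2)
-60/K(B, 11) + 110 = -60/(-24 + (15/2)*11) + 110 = -60/(-24 + 165/2) + 110 = -60/117/2 + 110 = -60*2/117 + 110 = -5*8/39 + 110 = -40/39 + 110 = 4250/39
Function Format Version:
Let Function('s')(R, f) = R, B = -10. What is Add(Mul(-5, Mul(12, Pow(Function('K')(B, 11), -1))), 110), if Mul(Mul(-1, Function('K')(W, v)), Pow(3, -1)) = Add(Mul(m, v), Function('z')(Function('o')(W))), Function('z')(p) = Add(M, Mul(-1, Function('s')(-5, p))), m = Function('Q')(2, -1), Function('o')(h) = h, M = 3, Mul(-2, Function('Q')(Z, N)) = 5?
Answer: Rational(4250, 39) ≈ 108.97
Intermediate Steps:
Function('Q')(Z, N) = Rational(-5, 2) (Function('Q')(Z, N) = Mul(Rational(-1, 2), 5) = Rational(-5, 2))
m = Rational(-5, 2) ≈ -2.5000
Function('z')(p) = 8 (Function('z')(p) = Add(3, Mul(-1, -5)) = Add(3, 5) = 8)
Function('K')(W, v) = Add(-24, Mul(Rational(15, 2), v)) (Function('K')(W, v) = Mul(-3, Add(Mul(Rational(-5, 2), v), 8)) = Mul(-3, Add(8, Mul(Rational(-5, 2), v))) = Add(-24, Mul(Rational(15, 2), v)))
Add(Mul(-5, Mul(12, Pow(Function('K')(B, 11), -1))), 110) = Add(Mul(-5, Mul(12, Pow(Add(-24, Mul(Rational(15, 2), 11)), -1))), 110) = Add(Mul(-5, Mul(12, Pow(Add(-24, Rational(165, 2)), -1))), 110) = Add(Mul(-5, Mul(12, Pow(Rational(117, 2), -1))), 110) = Add(Mul(-5, Mul(12, Rational(2, 117))), 110) = Add(Mul(-5, Rational(8, 39)), 110) = Add(Rational(-40, 39), 110) = Rational(4250, 39)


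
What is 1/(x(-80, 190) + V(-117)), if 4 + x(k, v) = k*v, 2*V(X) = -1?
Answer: -2/30409 ≈ -6.5770e-5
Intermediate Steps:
V(X) = -1/2 (V(X) = (1/2)*(-1) = -1/2)
x(k, v) = -4 + k*v
1/(x(-80, 190) + V(-117)) = 1/((-4 - 80*190) - 1/2) = 1/((-4 - 15200) - 1/2) = 1/(-15204 - 1/2) = 1/(-30409/2) = -2/30409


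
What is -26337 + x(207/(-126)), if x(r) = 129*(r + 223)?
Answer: 31053/14 ≈ 2218.1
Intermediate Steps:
x(r) = 28767 + 129*r (x(r) = 129*(223 + r) = 28767 + 129*r)
-26337 + x(207/(-126)) = -26337 + (28767 + 129*(207/(-126))) = -26337 + (28767 + 129*(207*(-1/126))) = -26337 + (28767 + 129*(-23/14)) = -26337 + (28767 - 2967/14) = -26337 + 399771/14 = 31053/14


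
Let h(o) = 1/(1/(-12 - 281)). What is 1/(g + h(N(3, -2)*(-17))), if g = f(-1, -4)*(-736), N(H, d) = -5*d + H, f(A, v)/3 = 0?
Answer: -1/293 ≈ -0.0034130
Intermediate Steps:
f(A, v) = 0 (f(A, v) = 3*0 = 0)
N(H, d) = H - 5*d
h(o) = -293 (h(o) = 1/(1/(-293)) = 1/(-1/293) = -293)
g = 0 (g = 0*(-736) = 0)
1/(g + h(N(3, -2)*(-17))) = 1/(0 - 293) = 1/(-293) = -1/293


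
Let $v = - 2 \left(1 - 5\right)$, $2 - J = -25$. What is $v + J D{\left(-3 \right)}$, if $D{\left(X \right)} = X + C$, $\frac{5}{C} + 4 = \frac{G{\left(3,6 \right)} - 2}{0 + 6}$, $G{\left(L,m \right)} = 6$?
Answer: $- \frac{227}{2} \approx -113.5$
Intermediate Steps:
$J = 27$ ($J = 2 - -25 = 2 + 25 = 27$)
$v = 8$ ($v = \left(-2\right) \left(-4\right) = 8$)
$C = - \frac{3}{2}$ ($C = \frac{5}{-4 + \frac{6 - 2}{0 + 6}} = \frac{5}{-4 + \frac{4}{6}} = \frac{5}{-4 + 4 \cdot \frac{1}{6}} = \frac{5}{-4 + \frac{2}{3}} = \frac{5}{- \frac{10}{3}} = 5 \left(- \frac{3}{10}\right) = - \frac{3}{2} \approx -1.5$)
$D{\left(X \right)} = - \frac{3}{2} + X$ ($D{\left(X \right)} = X - \frac{3}{2} = - \frac{3}{2} + X$)
$v + J D{\left(-3 \right)} = 8 + 27 \left(- \frac{3}{2} - 3\right) = 8 + 27 \left(- \frac{9}{2}\right) = 8 - \frac{243}{2} = - \frac{227}{2}$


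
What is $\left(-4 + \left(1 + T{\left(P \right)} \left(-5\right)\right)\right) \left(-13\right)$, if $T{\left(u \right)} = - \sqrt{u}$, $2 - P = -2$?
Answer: $-91$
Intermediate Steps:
$P = 4$ ($P = 2 - -2 = 2 + 2 = 4$)
$\left(-4 + \left(1 + T{\left(P \right)} \left(-5\right)\right)\right) \left(-13\right) = \left(-4 + \left(1 + - \sqrt{4} \left(-5\right)\right)\right) \left(-13\right) = \left(-4 + \left(1 + \left(-1\right) 2 \left(-5\right)\right)\right) \left(-13\right) = \left(-4 + \left(1 - -10\right)\right) \left(-13\right) = \left(-4 + \left(1 + 10\right)\right) \left(-13\right) = \left(-4 + 11\right) \left(-13\right) = 7 \left(-13\right) = -91$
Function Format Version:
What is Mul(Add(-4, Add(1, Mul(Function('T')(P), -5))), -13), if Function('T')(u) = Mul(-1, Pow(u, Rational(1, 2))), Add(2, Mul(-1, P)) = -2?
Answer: -91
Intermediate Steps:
P = 4 (P = Add(2, Mul(-1, -2)) = Add(2, 2) = 4)
Mul(Add(-4, Add(1, Mul(Function('T')(P), -5))), -13) = Mul(Add(-4, Add(1, Mul(Mul(-1, Pow(4, Rational(1, 2))), -5))), -13) = Mul(Add(-4, Add(1, Mul(Mul(-1, 2), -5))), -13) = Mul(Add(-4, Add(1, Mul(-2, -5))), -13) = Mul(Add(-4, Add(1, 10)), -13) = Mul(Add(-4, 11), -13) = Mul(7, -13) = -91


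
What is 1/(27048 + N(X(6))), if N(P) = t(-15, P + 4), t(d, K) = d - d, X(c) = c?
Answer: 1/27048 ≈ 3.6971e-5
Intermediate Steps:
t(d, K) = 0
N(P) = 0
1/(27048 + N(X(6))) = 1/(27048 + 0) = 1/27048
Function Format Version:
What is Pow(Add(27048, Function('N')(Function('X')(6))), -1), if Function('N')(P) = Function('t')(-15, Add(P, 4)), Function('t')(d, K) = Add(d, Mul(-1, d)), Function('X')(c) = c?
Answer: Rational(1, 27048) ≈ 3.6971e-5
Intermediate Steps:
Function('t')(d, K) = 0
Function('N')(P) = 0
Pow(Add(27048, Function('N')(Function('X')(6))), -1) = Pow(Add(27048, 0), -1) = Pow(27048, -1) = Rational(1, 27048)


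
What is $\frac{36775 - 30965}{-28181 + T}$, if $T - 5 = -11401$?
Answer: $- \frac{5810}{39577} \approx -0.1468$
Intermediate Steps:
$T = -11396$ ($T = 5 - 11401 = -11396$)
$\frac{36775 - 30965}{-28181 + T} = \frac{36775 - 30965}{-28181 - 11396} = \frac{5810}{-39577} = 5810 \left(- \frac{1}{39577}\right) = - \frac{5810}{39577}$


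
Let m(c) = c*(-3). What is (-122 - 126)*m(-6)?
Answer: -4464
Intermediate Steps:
m(c) = -3*c
(-122 - 126)*m(-6) = (-122 - 126)*(-3*(-6)) = -248*18 = -4464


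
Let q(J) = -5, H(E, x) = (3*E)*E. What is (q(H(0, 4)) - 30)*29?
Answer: -1015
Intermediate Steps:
H(E, x) = 3*E²
(q(H(0, 4)) - 30)*29 = (-5 - 30)*29 = -35*29 = -1015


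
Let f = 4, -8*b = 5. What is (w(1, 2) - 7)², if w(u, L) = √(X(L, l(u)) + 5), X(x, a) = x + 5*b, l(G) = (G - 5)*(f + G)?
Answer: (28 - √62)²/16 ≈ 25.316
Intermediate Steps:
b = -5/8 (b = -⅛*5 = -5/8 ≈ -0.62500)
l(G) = (-5 + G)*(4 + G) (l(G) = (G - 5)*(4 + G) = (-5 + G)*(4 + G))
X(x, a) = -25/8 + x (X(x, a) = x + 5*(-5/8) = x - 25/8 = -25/8 + x)
w(u, L) = √(15/8 + L) (w(u, L) = √((-25/8 + L) + 5) = √(15/8 + L))
(w(1, 2) - 7)² = (√(30 + 16*2)/4 - 7)² = (√(30 + 32)/4 - 7)² = (√62/4 - 7)² = (-7 + √62/4)²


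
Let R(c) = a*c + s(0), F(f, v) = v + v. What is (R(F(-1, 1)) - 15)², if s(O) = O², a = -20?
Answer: 3025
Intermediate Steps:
F(f, v) = 2*v
R(c) = -20*c (R(c) = -20*c + 0² = -20*c + 0 = -20*c)
(R(F(-1, 1)) - 15)² = (-40 - 15)² = (-55)² = 3025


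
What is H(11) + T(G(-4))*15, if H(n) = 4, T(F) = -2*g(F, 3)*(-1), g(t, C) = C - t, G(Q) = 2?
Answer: 34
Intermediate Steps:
T(F) = 6 - 2*F (T(F) = -2*(3 - F)*(-1) = (-6 + 2*F)*(-1) = 6 - 2*F)
H(11) + T(G(-4))*15 = 4 + (6 - 2*2)*15 = 4 + (6 - 4)*15 = 4 + 2*15 = 4 + 30 = 34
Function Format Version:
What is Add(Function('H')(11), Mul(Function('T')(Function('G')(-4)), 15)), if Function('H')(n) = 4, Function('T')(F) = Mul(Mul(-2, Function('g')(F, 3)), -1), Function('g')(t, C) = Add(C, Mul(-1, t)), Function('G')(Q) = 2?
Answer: 34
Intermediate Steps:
Function('T')(F) = Add(6, Mul(-2, F)) (Function('T')(F) = Mul(Mul(-2, Add(3, Mul(-1, F))), -1) = Mul(Add(-6, Mul(2, F)), -1) = Add(6, Mul(-2, F)))
Add(Function('H')(11), Mul(Function('T')(Function('G')(-4)), 15)) = Add(4, Mul(Add(6, Mul(-2, 2)), 15)) = Add(4, Mul(Add(6, -4), 15)) = Add(4, Mul(2, 15)) = Add(4, 30) = 34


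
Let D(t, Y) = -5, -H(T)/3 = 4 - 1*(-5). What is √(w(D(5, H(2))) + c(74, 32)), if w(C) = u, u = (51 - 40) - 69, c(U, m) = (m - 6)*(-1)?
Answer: 2*I*√21 ≈ 9.1651*I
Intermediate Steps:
c(U, m) = 6 - m (c(U, m) = (-6 + m)*(-1) = 6 - m)
H(T) = -27 (H(T) = -3*(4 - 1*(-5)) = -3*(4 + 5) = -3*9 = -27)
u = -58 (u = 11 - 69 = -58)
w(C) = -58
√(w(D(5, H(2))) + c(74, 32)) = √(-58 + (6 - 1*32)) = √(-58 + (6 - 32)) = √(-58 - 26) = √(-84) = 2*I*√21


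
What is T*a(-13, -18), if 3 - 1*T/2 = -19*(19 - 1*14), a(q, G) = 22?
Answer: 4312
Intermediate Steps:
T = 196 (T = 6 - (-38)*(19 - 1*14) = 6 - (-38)*(19 - 14) = 6 - (-38)*5 = 6 - 2*(-95) = 6 + 190 = 196)
T*a(-13, -18) = 196*22 = 4312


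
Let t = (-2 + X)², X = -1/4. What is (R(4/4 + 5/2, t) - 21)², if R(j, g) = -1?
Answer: 484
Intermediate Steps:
X = -¼ (X = -1*¼ = -¼ ≈ -0.25000)
t = 81/16 (t = (-2 - ¼)² = (-9/4)² = 81/16 ≈ 5.0625)
(R(4/4 + 5/2, t) - 21)² = (-1 - 21)² = (-22)² = 484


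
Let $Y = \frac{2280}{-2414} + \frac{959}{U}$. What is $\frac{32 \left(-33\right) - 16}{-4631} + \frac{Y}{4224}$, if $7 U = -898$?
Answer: $\frac{442337327197}{1927478809344} \approx 0.22949$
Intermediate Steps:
$U = - \frac{898}{7}$ ($U = \frac{1}{7} \left(-898\right) = - \frac{898}{7} \approx -128.29$)
$Y = - \frac{9126311}{1083886}$ ($Y = \frac{2280}{-2414} + \frac{959}{- \frac{898}{7}} = 2280 \left(- \frac{1}{2414}\right) + 959 \left(- \frac{7}{898}\right) = - \frac{1140}{1207} - \frac{6713}{898} = - \frac{9126311}{1083886} \approx -8.42$)
$\frac{32 \left(-33\right) - 16}{-4631} + \frac{Y}{4224} = \frac{32 \left(-33\right) - 16}{-4631} - \frac{9126311}{1083886 \cdot 4224} = \left(-1056 - 16\right) \left(- \frac{1}{4631}\right) - \frac{9126311}{4578334464} = \left(-1072\right) \left(- \frac{1}{4631}\right) - \frac{9126311}{4578334464} = \frac{1072}{4631} - \frac{9126311}{4578334464} = \frac{442337327197}{1927478809344}$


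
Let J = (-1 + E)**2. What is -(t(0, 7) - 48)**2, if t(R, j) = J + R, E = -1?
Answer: -1936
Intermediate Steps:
J = 4 (J = (-1 - 1)**2 = (-2)**2 = 4)
t(R, j) = 4 + R
-(t(0, 7) - 48)**2 = -((4 + 0) - 48)**2 = -(4 - 48)**2 = -1*(-44)**2 = -1*1936 = -1936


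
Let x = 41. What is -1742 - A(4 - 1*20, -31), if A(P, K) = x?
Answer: -1783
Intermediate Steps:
A(P, K) = 41
-1742 - A(4 - 1*20, -31) = -1742 - 1*41 = -1742 - 41 = -1783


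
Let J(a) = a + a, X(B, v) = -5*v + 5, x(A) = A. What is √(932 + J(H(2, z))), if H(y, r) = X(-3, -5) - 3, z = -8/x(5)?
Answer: √986 ≈ 31.401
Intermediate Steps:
z = -8/5 ≈ -1.6000
X(B, v) = 5 - 5*v
H(y, r) = 27 (H(y, r) = (5 - 5*(-5)) - 3 = (5 + 25) - 3 = 30 - 3 = 27)
J(a) = 2*a
√(932 + J(H(2, z))) = √(932 + 2*27) = √(932 + 54) = √986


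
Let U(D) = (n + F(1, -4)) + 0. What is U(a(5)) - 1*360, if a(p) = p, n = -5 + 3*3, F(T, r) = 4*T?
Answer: -352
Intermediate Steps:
n = 4 (n = -5 + 9 = 4)
U(D) = 8 (U(D) = (4 + 4*1) + 0 = (4 + 4) + 0 = 8 + 0 = 8)
U(a(5)) - 1*360 = 8 - 1*360 = 8 - 360 = -352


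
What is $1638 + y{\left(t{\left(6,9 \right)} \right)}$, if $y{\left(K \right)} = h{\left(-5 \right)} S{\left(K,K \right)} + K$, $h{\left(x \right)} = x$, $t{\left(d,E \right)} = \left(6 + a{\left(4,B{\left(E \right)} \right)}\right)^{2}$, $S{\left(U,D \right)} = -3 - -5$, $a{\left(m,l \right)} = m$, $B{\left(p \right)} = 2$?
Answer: $1728$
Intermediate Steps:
$S{\left(U,D \right)} = 2$ ($S{\left(U,D \right)} = -3 + 5 = 2$)
$t{\left(d,E \right)} = 100$ ($t{\left(d,E \right)} = \left(6 + 4\right)^{2} = 10^{2} = 100$)
$y{\left(K \right)} = -10 + K$ ($y{\left(K \right)} = \left(-5\right) 2 + K = -10 + K$)
$1638 + y{\left(t{\left(6,9 \right)} \right)} = 1638 + \left(-10 + 100\right) = 1638 + 90 = 1728$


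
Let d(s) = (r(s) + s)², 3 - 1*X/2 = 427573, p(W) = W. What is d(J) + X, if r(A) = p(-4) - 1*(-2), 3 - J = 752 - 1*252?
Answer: -606139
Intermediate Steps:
J = -497 (J = 3 - (752 - 1*252) = 3 - (752 - 252) = 3 - 1*500 = 3 - 500 = -497)
r(A) = -2 (r(A) = -4 - 1*(-2) = -4 + 2 = -2)
X = -855140 (X = 6 - 2*427573 = 6 - 855146 = -855140)
d(s) = (-2 + s)²
d(J) + X = (-2 - 497)² - 855140 = (-499)² - 855140 = 249001 - 855140 = -606139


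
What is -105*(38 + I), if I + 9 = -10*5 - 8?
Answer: 3045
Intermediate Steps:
I = -67 (I = -9 + (-10*5 - 8) = -9 + (-50 - 8) = -9 - 58 = -67)
-105*(38 + I) = -105*(38 - 67) = -105*(-29) = 3045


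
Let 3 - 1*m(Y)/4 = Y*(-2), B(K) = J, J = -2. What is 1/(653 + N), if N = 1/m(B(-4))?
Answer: 4/2611 ≈ 0.0015320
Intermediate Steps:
B(K) = -2
m(Y) = 12 + 8*Y (m(Y) = 12 - 4*Y*(-2) = 12 - (-8)*Y = 12 + 8*Y)
N = -¼ (N = 1/(12 + 8*(-2)) = 1/(12 - 16) = 1/(-4) = -¼ ≈ -0.25000)
1/(653 + N) = 1/(653 - ¼) = 1/(2611/4) = 4/2611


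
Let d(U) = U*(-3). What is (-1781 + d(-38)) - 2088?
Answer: -3755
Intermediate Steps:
d(U) = -3*U
(-1781 + d(-38)) - 2088 = (-1781 - 3*(-38)) - 2088 = (-1781 + 114) - 2088 = -1667 - 2088 = -3755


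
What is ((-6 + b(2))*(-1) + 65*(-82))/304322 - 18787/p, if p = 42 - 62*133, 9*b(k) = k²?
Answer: 25531270523/11234959596 ≈ 2.2725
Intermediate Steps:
b(k) = k²/9
p = -8204 (p = 42 - 8246 = -8204)
((-6 + b(2))*(-1) + 65*(-82))/304322 - 18787/p = ((-6 + (⅑)*2²)*(-1) + 65*(-82))/304322 - 18787/(-8204) = ((-6 + (⅑)*4)*(-1) - 5330)*(1/304322) - 18787*(-1/8204) = ((-6 + 4/9)*(-1) - 5330)*(1/304322) + 18787/8204 = (-50/9*(-1) - 5330)*(1/304322) + 18787/8204 = (50/9 - 5330)*(1/304322) + 18787/8204 = -47920/9*1/304322 + 18787/8204 = -23960/1369449 + 18787/8204 = 25531270523/11234959596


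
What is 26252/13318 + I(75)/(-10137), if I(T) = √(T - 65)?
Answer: 13126/6659 - √10/10137 ≈ 1.9709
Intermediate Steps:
I(T) = √(-65 + T)
26252/13318 + I(75)/(-10137) = 26252/13318 + √(-65 + 75)/(-10137) = 26252*(1/13318) + √10*(-1/10137) = 13126/6659 - √10/10137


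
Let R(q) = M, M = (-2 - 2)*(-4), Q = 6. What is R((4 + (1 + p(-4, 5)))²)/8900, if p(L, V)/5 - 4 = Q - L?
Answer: 4/2225 ≈ 0.0017978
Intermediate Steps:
p(L, V) = 50 - 5*L (p(L, V) = 20 + 5*(6 - L) = 20 + (30 - 5*L) = 50 - 5*L)
M = 16 (M = -4*(-4) = 16)
R(q) = 16
R((4 + (1 + p(-4, 5)))²)/8900 = 16/8900 = 16*(1/8900) = 4/2225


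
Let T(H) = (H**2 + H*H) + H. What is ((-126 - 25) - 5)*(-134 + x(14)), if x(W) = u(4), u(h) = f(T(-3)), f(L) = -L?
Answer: 23244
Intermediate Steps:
T(H) = H + 2*H**2 (T(H) = (H**2 + H**2) + H = 2*H**2 + H = H + 2*H**2)
u(h) = -15 (u(h) = -(-3)*(1 + 2*(-3)) = -(-3)*(1 - 6) = -(-3)*(-5) = -1*15 = -15)
x(W) = -15
((-126 - 25) - 5)*(-134 + x(14)) = ((-126 - 25) - 5)*(-134 - 15) = (-151 - 5)*(-149) = -156*(-149) = 23244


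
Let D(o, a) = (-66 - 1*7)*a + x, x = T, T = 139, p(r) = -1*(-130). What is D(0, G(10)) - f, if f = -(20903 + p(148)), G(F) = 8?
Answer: 20588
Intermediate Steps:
p(r) = 130
x = 139
D(o, a) = 139 - 73*a (D(o, a) = (-66 - 1*7)*a + 139 = (-66 - 7)*a + 139 = -73*a + 139 = 139 - 73*a)
f = -21033 (f = -(20903 + 130) = -1*21033 = -21033)
D(0, G(10)) - f = (139 - 73*8) - 1*(-21033) = (139 - 584) + 21033 = -445 + 21033 = 20588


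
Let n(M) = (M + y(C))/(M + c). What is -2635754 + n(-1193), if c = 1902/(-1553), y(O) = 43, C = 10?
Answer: -4888349290824/1854631 ≈ -2.6358e+6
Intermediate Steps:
c = -1902/1553 (c = 1902*(-1/1553) = -1902/1553 ≈ -1.2247)
n(M) = (43 + M)/(-1902/1553 + M) (n(M) = (M + 43)/(M - 1902/1553) = (43 + M)/(-1902/1553 + M))
-2635754 + n(-1193) = -2635754 + 1553*(43 - 1193)/(-1902 + 1553*(-1193)) = -2635754 + 1553*(-1150)/(-1902 - 1852729) = -2635754 + 1553*(-1150)/(-1854631) = -2635754 + 1553*(-1/1854631)*(-1150) = -2635754 + 1785950/1854631 = -4888349290824/1854631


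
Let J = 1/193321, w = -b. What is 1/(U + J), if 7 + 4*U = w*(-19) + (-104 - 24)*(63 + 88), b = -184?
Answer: -773284/4413711747 ≈ -0.00017520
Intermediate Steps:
w = 184 (w = -1*(-184) = 184)
J = 1/193321 ≈ 5.1727e-6
U = -22831/4 (U = -7/4 + (184*(-19) + (-104 - 24)*(63 + 88))/4 = -7/4 + (-3496 - 128*151)/4 = -7/4 + (-3496 - 19328)/4 = -7/4 + (¼)*(-22824) = -7/4 - 5706 = -22831/4 ≈ -5707.8)
1/(U + J) = 1/(-22831/4 + 1/193321) = 1/(-4413711747/773284) = -773284/4413711747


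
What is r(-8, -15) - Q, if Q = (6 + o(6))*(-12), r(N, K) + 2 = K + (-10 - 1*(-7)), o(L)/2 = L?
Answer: 196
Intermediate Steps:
o(L) = 2*L
r(N, K) = -5 + K (r(N, K) = -2 + (K + (-10 - 1*(-7))) = -2 + (K + (-10 + 7)) = -2 + (K - 3) = -2 + (-3 + K) = -5 + K)
Q = -216 (Q = (6 + 2*6)*(-12) = (6 + 12)*(-12) = 18*(-12) = -216)
r(-8, -15) - Q = (-5 - 15) - 1*(-216) = -20 + 216 = 196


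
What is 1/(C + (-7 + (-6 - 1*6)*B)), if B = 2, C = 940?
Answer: 1/909 ≈ 0.0011001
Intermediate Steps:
1/(C + (-7 + (-6 - 1*6)*B)) = 1/(940 + (-7 + (-6 - 1*6)*2)) = 1/(940 + (-7 + (-6 - 6)*2)) = 1/(940 + (-7 - 12*2)) = 1/(940 + (-7 - 24)) = 1/(940 - 31) = 1/909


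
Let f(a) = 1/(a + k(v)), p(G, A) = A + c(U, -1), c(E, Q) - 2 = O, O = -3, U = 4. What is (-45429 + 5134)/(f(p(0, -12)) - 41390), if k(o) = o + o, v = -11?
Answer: 1410325/1448651 ≈ 0.97354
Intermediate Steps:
c(E, Q) = -1 (c(E, Q) = 2 - 3 = -1)
k(o) = 2*o
p(G, A) = -1 + A (p(G, A) = A - 1 = -1 + A)
f(a) = 1/(-22 + a) (f(a) = 1/(a + 2*(-11)) = 1/(a - 22) = 1/(-22 + a))
(-45429 + 5134)/(f(p(0, -12)) - 41390) = (-45429 + 5134)/(1/(-22 + (-1 - 12)) - 41390) = -40295/(1/(-22 - 13) - 41390) = -40295/(1/(-35) - 41390) = -40295/(-1/35 - 41390) = -40295/(-1448651/35) = -40295*(-35/1448651) = 1410325/1448651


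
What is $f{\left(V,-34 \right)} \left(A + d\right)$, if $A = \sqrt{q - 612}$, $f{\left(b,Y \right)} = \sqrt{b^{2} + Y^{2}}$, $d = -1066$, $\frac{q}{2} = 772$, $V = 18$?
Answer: $4 \sqrt{370} \left(-533 + \sqrt{233}\right) \approx -39835.0$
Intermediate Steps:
$q = 1544$ ($q = 2 \cdot 772 = 1544$)
$f{\left(b,Y \right)} = \sqrt{Y^{2} + b^{2}}$
$A = 2 \sqrt{233}$ ($A = \sqrt{1544 - 612} = \sqrt{932} = 2 \sqrt{233} \approx 30.529$)
$f{\left(V,-34 \right)} \left(A + d\right) = \sqrt{\left(-34\right)^{2} + 18^{2}} \left(2 \sqrt{233} - 1066\right) = \sqrt{1156 + 324} \left(-1066 + 2 \sqrt{233}\right) = \sqrt{1480} \left(-1066 + 2 \sqrt{233}\right) = 2 \sqrt{370} \left(-1066 + 2 \sqrt{233}\right)$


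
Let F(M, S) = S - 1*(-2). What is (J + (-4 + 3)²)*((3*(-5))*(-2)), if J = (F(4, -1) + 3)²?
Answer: 510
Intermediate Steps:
F(M, S) = 2 + S (F(M, S) = S + 2 = 2 + S)
J = 16 (J = ((2 - 1) + 3)² = (1 + 3)² = 4² = 16)
(J + (-4 + 3)²)*((3*(-5))*(-2)) = (16 + (-4 + 3)²)*((3*(-5))*(-2)) = (16 + (-1)²)*(-15*(-2)) = (16 + 1)*30 = 17*30 = 510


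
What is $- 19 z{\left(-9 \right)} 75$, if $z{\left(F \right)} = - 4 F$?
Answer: $-51300$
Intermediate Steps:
$- 19 z{\left(-9 \right)} 75 = - 19 \left(\left(-4\right) \left(-9\right)\right) 75 = \left(-19\right) 36 \cdot 75 = \left(-684\right) 75 = -51300$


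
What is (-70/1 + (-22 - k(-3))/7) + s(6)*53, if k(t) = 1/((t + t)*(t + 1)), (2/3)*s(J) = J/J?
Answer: 533/84 ≈ 6.3452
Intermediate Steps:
s(J) = 3/2 (s(J) = 3*(J/J)/2 = (3/2)*1 = 3/2)
k(t) = 1/(2*t*(1 + t)) (k(t) = 1/((2*t)*(1 + t)) = 1/(2*t*(1 + t)))
(-70/1 + (-22 - k(-3))/7) + s(6)*53 = (-70/1 + (-22 - 1/(2*(-3)*(1 - 3)))/7) + (3/2)*53 = (-70*1 + (-22 - (-1)/(2*3*(-2)))*(⅐)) + 159/2 = (-70 + (-22 - (-1)*(-1)/(2*3*2))*(⅐)) + 159/2 = (-70 + (-22 - 1*1/12)*(⅐)) + 159/2 = (-70 + (-22 - 1/12)*(⅐)) + 159/2 = (-70 - 265/12*⅐) + 159/2 = (-70 - 265/84) + 159/2 = -6145/84 + 159/2 = 533/84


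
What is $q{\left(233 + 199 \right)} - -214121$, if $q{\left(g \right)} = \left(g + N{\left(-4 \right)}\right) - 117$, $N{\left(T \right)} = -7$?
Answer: $214429$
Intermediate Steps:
$q{\left(g \right)} = -124 + g$ ($q{\left(g \right)} = \left(g - 7\right) - 117 = \left(-7 + g\right) - 117 = -124 + g$)
$q{\left(233 + 199 \right)} - -214121 = \left(-124 + \left(233 + 199\right)\right) - -214121 = \left(-124 + 432\right) + 214121 = 308 + 214121 = 214429$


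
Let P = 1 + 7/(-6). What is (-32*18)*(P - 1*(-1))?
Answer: -480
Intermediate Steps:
P = -1/6 (P = 1 + 7*(-1/6) = 1 - 7/6 = -1/6 ≈ -0.16667)
(-32*18)*(P - 1*(-1)) = (-32*18)*(-1/6 - 1*(-1)) = -576*(-1/6 + 1) = -576*5/6 = -480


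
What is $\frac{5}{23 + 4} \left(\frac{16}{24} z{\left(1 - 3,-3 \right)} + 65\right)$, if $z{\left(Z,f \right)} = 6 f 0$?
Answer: $\frac{325}{27} \approx 12.037$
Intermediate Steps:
$z{\left(Z,f \right)} = 0$
$\frac{5}{23 + 4} \left(\frac{16}{24} z{\left(1 - 3,-3 \right)} + 65\right) = \frac{5}{23 + 4} \left(\frac{16}{24} \cdot 0 + 65\right) = \frac{5}{27} \left(16 \cdot \frac{1}{24} \cdot 0 + 65\right) = 5 \cdot \frac{1}{27} \left(\frac{2}{3} \cdot 0 + 65\right) = \frac{5 \left(0 + 65\right)}{27} = \frac{5}{27} \cdot 65 = \frac{325}{27}$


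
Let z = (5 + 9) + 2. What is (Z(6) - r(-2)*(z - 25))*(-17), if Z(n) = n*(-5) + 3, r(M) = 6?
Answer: -459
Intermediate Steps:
z = 16 (z = 14 + 2 = 16)
Z(n) = 3 - 5*n (Z(n) = -5*n + 3 = 3 - 5*n)
(Z(6) - r(-2)*(z - 25))*(-17) = ((3 - 5*6) - 6*(16 - 25))*(-17) = ((3 - 30) - 6*(-9))*(-17) = (-27 - 1*(-54))*(-17) = (-27 + 54)*(-17) = 27*(-17) = -459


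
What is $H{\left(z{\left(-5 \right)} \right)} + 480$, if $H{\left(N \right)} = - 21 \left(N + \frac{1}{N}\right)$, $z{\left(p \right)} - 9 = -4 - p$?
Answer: $\frac{2679}{10} \approx 267.9$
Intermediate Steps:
$z{\left(p \right)} = 5 - p$ ($z{\left(p \right)} = 9 - \left(4 + p\right) = 5 - p$)
$H{\left(N \right)} = - 21 N - \frac{21}{N}$
$H{\left(z{\left(-5 \right)} \right)} + 480 = \left(- 21 \left(5 - -5\right) - \frac{21}{5 - -5}\right) + 480 = \left(- 21 \left(5 + 5\right) - \frac{21}{5 + 5}\right) + 480 = \left(\left(-21\right) 10 - \frac{21}{10}\right) + 480 = \left(-210 - \frac{21}{10}\right) + 480 = - \frac{2121}{10} + 480 = \frac{2679}{10}$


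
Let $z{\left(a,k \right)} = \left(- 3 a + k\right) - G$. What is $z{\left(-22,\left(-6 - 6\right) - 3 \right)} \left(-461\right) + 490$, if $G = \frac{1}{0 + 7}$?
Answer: $- \frac{160686}{7} \approx -22955.0$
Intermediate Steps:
$G = \frac{1}{7} \approx 0.14286$
$z{\left(a,k \right)} = - \frac{1}{7} + k - 3 a$ ($z{\left(a,k \right)} = \left(- 3 a + k\right) - \frac{1}{7} = \left(k - 3 a\right) - \frac{1}{7} = - \frac{1}{7} + k - 3 a$)
$z{\left(-22,\left(-6 - 6\right) - 3 \right)} \left(-461\right) + 490 = \left(- \frac{1}{7} - 15 - -66\right) \left(-461\right) + 490 = \left(- \frac{1}{7} - 15 + 66\right) \left(-461\right) + 490 = \frac{356}{7} \left(-461\right) + 490 = - \frac{164116}{7} + 490 = - \frac{160686}{7}$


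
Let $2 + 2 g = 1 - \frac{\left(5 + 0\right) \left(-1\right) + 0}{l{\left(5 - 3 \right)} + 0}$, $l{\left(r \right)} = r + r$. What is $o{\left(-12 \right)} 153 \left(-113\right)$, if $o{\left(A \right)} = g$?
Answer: $- \frac{17289}{8} \approx -2161.1$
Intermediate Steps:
$l{\left(r \right)} = 2 r$
$g = \frac{1}{8}$ ($g = -1 + \frac{1 - \frac{\left(5 + 0\right) \left(-1\right) + 0}{2 \left(5 - 3\right) + 0}}{2} = -1 + \frac{1 - \frac{5 \left(-1\right) + 0}{2 \left(5 - 3\right) + 0}}{2} = -1 + \frac{1 - \frac{-5 + 0}{2 \cdot 2 + 0}}{2} = -1 + \frac{1 - - \frac{5}{4 + 0}}{2} = -1 + \frac{1 - - \frac{5}{4}}{2} = -1 + \frac{1 + \frac{5}{4}}{2} = -1 + \frac{1}{2} \cdot \frac{9}{4} = -1 + \frac{9}{8} = \frac{1}{8} \approx 0.125$)
$o{\left(A \right)} = \frac{1}{8}$
$o{\left(-12 \right)} 153 \left(-113\right) = \frac{1}{8} \cdot 153 \left(-113\right) = \frac{153}{8} \left(-113\right) = - \frac{17289}{8}$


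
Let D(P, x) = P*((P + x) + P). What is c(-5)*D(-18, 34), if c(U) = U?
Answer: -180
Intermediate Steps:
D(P, x) = P*(x + 2*P)
c(-5)*D(-18, 34) = -(-90)*(34 + 2*(-18)) = -(-90)*(34 - 36) = -(-90)*(-2) = -5*36 = -180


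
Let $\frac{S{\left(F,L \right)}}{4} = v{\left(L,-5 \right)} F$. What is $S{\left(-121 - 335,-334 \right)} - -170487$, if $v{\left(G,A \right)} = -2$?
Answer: $174135$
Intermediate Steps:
$S{\left(F,L \right)} = - 8 F$ ($S{\left(F,L \right)} = 4 \left(- 2 F\right) = - 8 F$)
$S{\left(-121 - 335,-334 \right)} - -170487 = - 8 \left(-121 - 335\right) - -170487 = \left(-8\right) \left(-456\right) + 170487 = 3648 + 170487 = 174135$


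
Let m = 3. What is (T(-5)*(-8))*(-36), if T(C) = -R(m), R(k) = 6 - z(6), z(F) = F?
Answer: 0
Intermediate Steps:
R(k) = 0 (R(k) = 6 - 1*6 = 6 - 6 = 0)
T(C) = 0 (T(C) = -1*0 = 0)
(T(-5)*(-8))*(-36) = (0*(-8))*(-36) = 0*(-36) = 0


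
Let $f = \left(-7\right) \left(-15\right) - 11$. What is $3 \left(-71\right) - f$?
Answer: $-307$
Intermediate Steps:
$f = 94$ ($f = 105 - 11 = 94$)
$3 \left(-71\right) - f = 3 \left(-71\right) - 94 = -213 - 94 = -307$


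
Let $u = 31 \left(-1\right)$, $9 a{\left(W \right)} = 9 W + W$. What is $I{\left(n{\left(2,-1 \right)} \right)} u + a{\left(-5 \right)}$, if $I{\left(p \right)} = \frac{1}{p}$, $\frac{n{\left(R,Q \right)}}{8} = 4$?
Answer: $- \frac{1879}{288} \approx -6.5243$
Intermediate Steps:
$n{\left(R,Q \right)} = 32$ ($n{\left(R,Q \right)} = 8 \cdot 4 = 32$)
$a{\left(W \right)} = \frac{10 W}{9}$ ($a{\left(W \right)} = \frac{9 W + W}{9} = \frac{10 W}{9}$)
$u = -31$
$I{\left(n{\left(2,-1 \right)} \right)} u + a{\left(-5 \right)} = \frac{1}{32} \left(-31\right) + \frac{10}{9} \left(-5\right) = \frac{1}{32} \left(-31\right) - \frac{50}{9} = - \frac{31}{32} - \frac{50}{9} = - \frac{1879}{288}$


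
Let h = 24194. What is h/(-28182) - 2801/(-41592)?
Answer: -51518837/65119208 ≈ -0.79115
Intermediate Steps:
h/(-28182) - 2801/(-41592) = 24194/(-28182) - 2801/(-41592) = 24194*(-1/28182) - 2801*(-1/41592) = -12097/14091 + 2801/41592 = -51518837/65119208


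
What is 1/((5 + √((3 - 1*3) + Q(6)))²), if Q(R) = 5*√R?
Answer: (5 + √5*6^(¼))⁻² ≈ 0.013842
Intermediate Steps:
1/((5 + √((3 - 1*3) + Q(6)))²) = 1/((5 + √((3 - 1*3) + 5*√6))²) = 1/((5 + √((3 - 3) + 5*√6))²) = 1/((5 + √(0 + 5*√6))²) = 1/((5 + √(5*√6))²) = 1/((5 + √5*6^(¼))²) = (5 + √5*6^(¼))⁻²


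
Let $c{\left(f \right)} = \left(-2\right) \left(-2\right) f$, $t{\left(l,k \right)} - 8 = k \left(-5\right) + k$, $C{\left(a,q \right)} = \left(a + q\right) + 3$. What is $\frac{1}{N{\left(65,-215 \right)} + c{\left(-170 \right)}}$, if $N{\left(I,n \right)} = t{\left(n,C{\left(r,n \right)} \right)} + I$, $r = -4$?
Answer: $\frac{1}{257} \approx 0.0038911$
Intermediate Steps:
$C{\left(a,q \right)} = 3 + a + q$
$t{\left(l,k \right)} = 8 - 4 k$ ($t{\left(l,k \right)} = 8 + \left(k \left(-5\right) + k\right) = 8 + \left(- 5 k + k\right) = 8 - 4 k$)
$N{\left(I,n \right)} = 12 + I - 4 n$ ($N{\left(I,n \right)} = \left(8 - 4 \left(3 - 4 + n\right)\right) + I = \left(8 - 4 \left(-1 + n\right)\right) + I = \left(8 - \left(-4 + 4 n\right)\right) + I = \left(12 - 4 n\right) + I = 12 + I - 4 n$)
$c{\left(f \right)} = 4 f$
$\frac{1}{N{\left(65,-215 \right)} + c{\left(-170 \right)}} = \frac{1}{\left(12 + 65 - -860\right) + 4 \left(-170\right)} = \frac{1}{\left(12 + 65 + 860\right) - 680} = \frac{1}{937 - 680} = \frac{1}{257}$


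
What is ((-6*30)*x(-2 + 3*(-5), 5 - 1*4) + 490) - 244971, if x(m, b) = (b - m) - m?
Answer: -250781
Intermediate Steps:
x(m, b) = b - 2*m
((-6*30)*x(-2 + 3*(-5), 5 - 1*4) + 490) - 244971 = ((-6*30)*((5 - 1*4) - 2*(-2 + 3*(-5))) + 490) - 244971 = (-180*((5 - 4) - 2*(-2 - 15)) + 490) - 244971 = (-180*(1 - 2*(-17)) + 490) - 244971 = (-180*(1 + 34) + 490) - 244971 = (-180*35 + 490) - 244971 = (-6300 + 490) - 244971 = -5810 - 244971 = -250781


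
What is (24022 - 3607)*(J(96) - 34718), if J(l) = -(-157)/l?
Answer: -22679506655/32 ≈ -7.0873e+8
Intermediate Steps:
J(l) = 157/l
(24022 - 3607)*(J(96) - 34718) = (24022 - 3607)*(157/96 - 34718) = 20415*(157*(1/96) - 34718) = 20415*(157/96 - 34718) = 20415*(-3332771/96) = -22679506655/32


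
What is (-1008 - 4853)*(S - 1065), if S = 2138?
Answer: -6288853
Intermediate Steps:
(-1008 - 4853)*(S - 1065) = (-1008 - 4853)*(2138 - 1065) = -5861*1073 = -6288853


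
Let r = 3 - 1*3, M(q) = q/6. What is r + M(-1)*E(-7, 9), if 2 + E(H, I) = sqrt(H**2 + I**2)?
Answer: 1/3 - sqrt(130)/6 ≈ -1.5670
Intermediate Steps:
M(q) = q/6 (M(q) = q*(1/6) = q/6)
r = 0 (r = 3 - 3 = 0)
E(H, I) = -2 + sqrt(H**2 + I**2)
r + M(-1)*E(-7, 9) = 0 + ((1/6)*(-1))*(-2 + sqrt((-7)**2 + 9**2)) = 0 - (-2 + sqrt(49 + 81))/6 = 0 - (-2 + sqrt(130))/6 = 0 + (1/3 - sqrt(130)/6) = 1/3 - sqrt(130)/6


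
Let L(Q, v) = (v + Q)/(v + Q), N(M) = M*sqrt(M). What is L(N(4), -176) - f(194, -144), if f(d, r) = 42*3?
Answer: -125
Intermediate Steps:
f(d, r) = 126
N(M) = M**(3/2)
L(Q, v) = 1 (L(Q, v) = (Q + v)/(Q + v) = 1)
L(N(4), -176) - f(194, -144) = 1 - 1*126 = 1 - 126 = -125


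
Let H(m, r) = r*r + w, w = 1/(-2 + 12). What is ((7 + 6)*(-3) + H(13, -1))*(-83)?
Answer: 31457/10 ≈ 3145.7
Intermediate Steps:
w = ⅒ (w = 1/10 = ⅒ ≈ 0.10000)
H(m, r) = ⅒ + r² (H(m, r) = r*r + ⅒ = r² + ⅒ = ⅒ + r²)
((7 + 6)*(-3) + H(13, -1))*(-83) = ((7 + 6)*(-3) + (⅒ + (-1)²))*(-83) = (13*(-3) + (⅒ + 1))*(-83) = (-39 + 11/10)*(-83) = -379/10*(-83) = 31457/10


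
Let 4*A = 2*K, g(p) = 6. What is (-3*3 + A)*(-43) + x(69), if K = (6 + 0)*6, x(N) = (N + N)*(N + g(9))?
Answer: 9963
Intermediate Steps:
x(N) = 2*N*(6 + N) (x(N) = (N + N)*(N + 6) = (2*N)*(6 + N) = 2*N*(6 + N))
K = 36 (K = 6*6 = 36)
A = 18 (A = (2*36)/4 = (1/4)*72 = 18)
(-3*3 + A)*(-43) + x(69) = (-3*3 + 18)*(-43) + 2*69*(6 + 69) = (-9 + 18)*(-43) + 2*69*75 = 9*(-43) + 10350 = -387 + 10350 = 9963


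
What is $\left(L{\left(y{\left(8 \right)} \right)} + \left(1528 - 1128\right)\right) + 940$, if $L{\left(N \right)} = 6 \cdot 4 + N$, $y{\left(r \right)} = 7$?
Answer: $1371$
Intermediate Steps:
$L{\left(N \right)} = 24 + N$
$\left(L{\left(y{\left(8 \right)} \right)} + \left(1528 - 1128\right)\right) + 940 = \left(\left(24 + 7\right) + \left(1528 - 1128\right)\right) + 940 = \left(31 + \left(1528 - 1128\right)\right) + 940 = \left(31 + 400\right) + 940 = 431 + 940 = 1371$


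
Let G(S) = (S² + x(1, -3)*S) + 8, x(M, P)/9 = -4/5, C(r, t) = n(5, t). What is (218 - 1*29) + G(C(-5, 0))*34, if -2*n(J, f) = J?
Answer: 2571/2 ≈ 1285.5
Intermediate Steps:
n(J, f) = -J/2
C(r, t) = -5/2 (C(r, t) = -½*5 = -5/2)
x(M, P) = -36/5 (x(M, P) = 9*(-4/5) = 9*(-4*⅕) = 9*(-⅘) = -36/5)
G(S) = 8 + S² - 36*S/5 (G(S) = (S² - 36*S/5) + 8 = 8 + S² - 36*S/5)
(218 - 1*29) + G(C(-5, 0))*34 = (218 - 1*29) + (8 + (-5/2)² - 36/5*(-5/2))*34 = (218 - 29) + (8 + 25/4 + 18)*34 = 189 + (129/4)*34 = 189 + 2193/2 = 2571/2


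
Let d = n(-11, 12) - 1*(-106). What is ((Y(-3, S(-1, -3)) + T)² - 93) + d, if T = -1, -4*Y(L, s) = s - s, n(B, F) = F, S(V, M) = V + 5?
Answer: 26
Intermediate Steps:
S(V, M) = 5 + V
Y(L, s) = 0 (Y(L, s) = -(s - s)/4 = -¼*0 = 0)
d = 118 (d = 12 - 1*(-106) = 12 + 106 = 118)
((Y(-3, S(-1, -3)) + T)² - 93) + d = ((0 - 1)² - 93) + 118 = ((-1)² - 93) + 118 = (1 - 93) + 118 = -92 + 118 = 26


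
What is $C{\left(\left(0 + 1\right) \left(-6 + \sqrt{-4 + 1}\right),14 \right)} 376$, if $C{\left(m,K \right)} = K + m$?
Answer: $3008 + 376 i \sqrt{3} \approx 3008.0 + 651.25 i$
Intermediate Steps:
$C{\left(\left(0 + 1\right) \left(-6 + \sqrt{-4 + 1}\right),14 \right)} 376 = \left(14 + \left(0 + 1\right) \left(-6 + \sqrt{-4 + 1}\right)\right) 376 = \left(14 + 1 \left(-6 + \sqrt{-3}\right)\right) 376 = \left(14 + 1 \left(-6 + i \sqrt{3}\right)\right) 376 = \left(14 - \left(6 - i \sqrt{3}\right)\right) 376 = \left(8 + i \sqrt{3}\right) 376 = 3008 + 376 i \sqrt{3}$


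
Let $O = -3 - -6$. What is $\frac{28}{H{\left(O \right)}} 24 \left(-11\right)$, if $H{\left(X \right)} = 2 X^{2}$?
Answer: $- \frac{1232}{3} \approx -410.67$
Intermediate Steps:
$O = 3$ ($O = -3 + 6 = 3$)
$\frac{28}{H{\left(O \right)}} 24 \left(-11\right) = \frac{28}{2 \cdot 3^{2}} \cdot 24 \left(-11\right) = \frac{28}{2 \cdot 9} \cdot 24 \left(-11\right) = \frac{28}{18} \cdot 24 \left(-11\right) = 28 \cdot \frac{1}{18} \cdot 24 \left(-11\right) = \frac{14}{9} \cdot 24 \left(-11\right) = \frac{112}{3} \left(-11\right) = - \frac{1232}{3}$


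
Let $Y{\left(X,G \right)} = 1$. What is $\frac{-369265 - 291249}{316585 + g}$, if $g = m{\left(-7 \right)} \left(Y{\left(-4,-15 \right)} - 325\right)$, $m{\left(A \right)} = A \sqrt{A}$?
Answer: $- \frac{9091688030}{4359220391} + \frac{65132424 i \sqrt{7}}{4359220391} \approx -2.0856 + 0.039531 i$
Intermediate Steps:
$m{\left(A \right)} = A^{\frac{3}{2}}$
$g = 2268 i \sqrt{7}$ ($g = \left(-7\right)^{\frac{3}{2}} \left(1 - 325\right) = - 7 i \sqrt{7} \left(-324\right) = 2268 i \sqrt{7} \approx 6000.6 i$)
$\frac{-369265 - 291249}{316585 + g} = \frac{-369265 - 291249}{316585 + 2268 i \sqrt{7}} = - \frac{660514}{316585 + 2268 i \sqrt{7}}$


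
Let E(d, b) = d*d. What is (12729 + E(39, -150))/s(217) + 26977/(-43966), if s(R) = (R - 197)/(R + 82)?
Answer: 4683189874/21983 ≈ 2.1304e+5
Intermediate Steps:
E(d, b) = d²
s(R) = (-197 + R)/(82 + R)
(12729 + E(39, -150))/s(217) + 26977/(-43966) = (12729 + 39²)/(((-197 + 217)/(82 + 217))) + 26977/(-43966) = (12729 + 1521)/((20/299)) + 26977*(-1/43966) = 14250/(((1/299)*20)) - 26977/43966 = 14250/(20/299) - 26977/43966 = 14250*(299/20) - 26977/43966 = 426075/2 - 26977/43966 = 4683189874/21983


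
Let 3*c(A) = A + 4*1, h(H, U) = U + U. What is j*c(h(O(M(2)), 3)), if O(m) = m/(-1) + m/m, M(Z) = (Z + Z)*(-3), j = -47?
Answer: -470/3 ≈ -156.67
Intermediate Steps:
M(Z) = -6*Z (M(Z) = (2*Z)*(-3) = -6*Z)
O(m) = 1 - m (O(m) = m*(-1) + 1 = -m + 1 = 1 - m)
h(H, U) = 2*U
c(A) = 4/3 + A/3 (c(A) = (A + 4*1)/3 = (A + 4)/3 = (4 + A)/3 = 4/3 + A/3)
j*c(h(O(M(2)), 3)) = -47*(4/3 + (2*3)/3) = -47*(4/3 + (⅓)*6) = -47*(4/3 + 2) = -47*10/3 = -470/3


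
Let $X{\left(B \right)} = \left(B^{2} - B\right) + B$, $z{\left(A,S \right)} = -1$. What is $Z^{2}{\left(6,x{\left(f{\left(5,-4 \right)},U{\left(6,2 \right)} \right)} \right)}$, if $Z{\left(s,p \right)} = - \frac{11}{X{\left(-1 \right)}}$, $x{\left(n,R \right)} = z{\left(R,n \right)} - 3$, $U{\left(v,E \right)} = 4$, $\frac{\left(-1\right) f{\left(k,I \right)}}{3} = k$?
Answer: $121$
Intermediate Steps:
$f{\left(k,I \right)} = - 3 k$
$X{\left(B \right)} = B^{2}$
$x{\left(n,R \right)} = -4$ ($x{\left(n,R \right)} = -1 - 3 = -4$)
$Z{\left(s,p \right)} = -11$ ($Z{\left(s,p \right)} = - \frac{11}{\left(-1\right)^{2}} = - \frac{11}{1} = \left(-11\right) 1 = -11$)
$Z^{2}{\left(6,x{\left(f{\left(5,-4 \right)},U{\left(6,2 \right)} \right)} \right)} = \left(-11\right)^{2} = 121$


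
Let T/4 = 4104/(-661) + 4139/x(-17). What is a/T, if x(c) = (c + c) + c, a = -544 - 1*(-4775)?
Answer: -142631241/11780732 ≈ -12.107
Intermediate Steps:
a = 4231 (a = -544 + 4775 = 4231)
x(c) = 3*c (x(c) = 2*c + c = 3*c)
T = -11780732/33711 (T = 4*(4104/(-661) + 4139/((3*(-17)))) = 4*(4104*(-1/661) + 4139/(-51)) = 4*(-4104/661 + 4139*(-1/51)) = 4*(-4104/661 - 4139/51) = 4*(-2945183/33711) = -11780732/33711 ≈ -349.46)
a/T = 4231/(-11780732/33711) = 4231*(-33711/11780732) = -142631241/11780732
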